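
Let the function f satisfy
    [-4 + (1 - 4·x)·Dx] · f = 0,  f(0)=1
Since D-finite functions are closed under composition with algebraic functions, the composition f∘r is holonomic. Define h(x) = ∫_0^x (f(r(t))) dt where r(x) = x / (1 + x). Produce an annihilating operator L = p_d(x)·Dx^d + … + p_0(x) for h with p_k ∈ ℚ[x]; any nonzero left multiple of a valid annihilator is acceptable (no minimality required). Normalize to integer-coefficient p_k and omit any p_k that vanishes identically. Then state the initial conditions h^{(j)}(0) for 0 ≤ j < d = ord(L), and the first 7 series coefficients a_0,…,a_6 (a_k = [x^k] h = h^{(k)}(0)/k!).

f: a_k = 1, 4, 16, 64, 256, 1024, 4096, …
Change of var in L_f (x↦r) gives L₀.
h=∫₀ˣh₀: take L = L₀·Dx.
L = 4·Dx + (-1 + 2·x + 3·x^2)·Dx^2  (order 2).
h: a_k = 0, 1, 2, 4, 9, 108/5, 54, …
ICs: h(0) = 0, h′(0) = 1.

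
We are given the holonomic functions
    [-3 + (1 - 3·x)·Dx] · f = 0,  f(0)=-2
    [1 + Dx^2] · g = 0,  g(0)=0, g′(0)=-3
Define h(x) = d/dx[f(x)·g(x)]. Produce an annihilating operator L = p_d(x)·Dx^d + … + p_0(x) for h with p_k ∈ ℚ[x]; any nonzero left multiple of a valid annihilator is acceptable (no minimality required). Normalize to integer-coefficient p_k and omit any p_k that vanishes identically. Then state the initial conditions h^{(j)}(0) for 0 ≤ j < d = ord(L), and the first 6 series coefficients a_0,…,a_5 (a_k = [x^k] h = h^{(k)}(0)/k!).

f: a_k = -2, -6, -18, -54, -162, -486, …
g: a_k = 0, -3, 0, 1/2, 0, -1/40, …
L₀ := L_f ⊗_s L_g (sym. prod.), ord ≤ 2.
Differentiate: ansatz ord ≤ ord L₀ ⇒ L.
L = (-17 - 6·x + 9·x^2) + (-6 + 18·x)·Dx + (1 - 6·x + 9·x^2)·Dx^2  (order 2).
h: a_k = 6, 36, 159, 636, 9541/4, 85869/10, …
ICs: h(0) = 6, h′(0) = 36.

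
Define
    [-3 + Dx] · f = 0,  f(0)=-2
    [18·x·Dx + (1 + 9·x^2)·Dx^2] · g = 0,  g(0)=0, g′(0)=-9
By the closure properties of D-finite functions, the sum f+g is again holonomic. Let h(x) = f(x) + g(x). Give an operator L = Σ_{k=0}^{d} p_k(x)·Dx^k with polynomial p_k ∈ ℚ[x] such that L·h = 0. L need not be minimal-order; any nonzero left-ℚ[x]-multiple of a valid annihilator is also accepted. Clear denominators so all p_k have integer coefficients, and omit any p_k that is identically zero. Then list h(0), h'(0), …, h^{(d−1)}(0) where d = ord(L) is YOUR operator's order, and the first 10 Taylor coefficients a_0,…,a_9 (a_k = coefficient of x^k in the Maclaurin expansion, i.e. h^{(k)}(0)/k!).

f: a_k = -2, -6, -9, -9, -27/4, -81/20, -81/40, -243/280, -729/2240, -243/2240, …
g: a_k = 0, -9, 0, 27, 0, -729/5, 0, 6561/7, 0, -6561, …
f+g: L₀ = lclm(L_f,L_g), ord ≤ 1+2.
L = (18 - 108·x - 162·x^2)·Dx + (-9 + 27·x + 27·x^2 - 81·x^3)·Dx^2 + (1 + 3·x + 9·x^2 + 27·x^3)·Dx^3  (order 3).
h: a_k = -2, -15, -9, 18, -27/4, -2997/20, -81/40, 262197/280, -729/2240, -14696883/2240, …
ICs: h(0) = -2, h′(0) = -15, h′′(0) = -18.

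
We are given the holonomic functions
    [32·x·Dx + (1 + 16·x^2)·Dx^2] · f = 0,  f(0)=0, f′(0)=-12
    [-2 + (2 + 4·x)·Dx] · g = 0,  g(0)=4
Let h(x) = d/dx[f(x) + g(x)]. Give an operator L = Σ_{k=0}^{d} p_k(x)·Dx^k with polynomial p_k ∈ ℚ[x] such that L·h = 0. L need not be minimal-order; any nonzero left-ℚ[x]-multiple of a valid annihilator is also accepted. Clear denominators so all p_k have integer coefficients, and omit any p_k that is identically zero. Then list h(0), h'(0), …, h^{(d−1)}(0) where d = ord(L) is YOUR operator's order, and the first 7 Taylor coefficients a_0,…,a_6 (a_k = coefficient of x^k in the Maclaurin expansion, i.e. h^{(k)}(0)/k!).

L = (-32 - 160·x + 1536·x^2 + 1536·x^3) + (-35 - 128·x + 1312·x^2 + 6144·x^3 + 5376·x^4)·Dx + (-1 + 30·x + 96·x^2 + 576·x^3 + 1792·x^4 + 1536·x^5)·Dx^2  (order 2).
h: a_k = -8, -4, 198, -10, -6109/2, -63/2, 196839/4, …
ICs: h(0) = -8, h′(0) = -4.

f: a_k = 0, -12, 0, 64, 0, -3072/5, 0, …
g: a_k = 4, 4, -2, 2, -5/2, 7/2, -21/4, …
L₀ := lclm(L_f,L_g); ord L₀ ≤ 2+1.
h=h₀': d/dx-closure on L₀ ⇒ L.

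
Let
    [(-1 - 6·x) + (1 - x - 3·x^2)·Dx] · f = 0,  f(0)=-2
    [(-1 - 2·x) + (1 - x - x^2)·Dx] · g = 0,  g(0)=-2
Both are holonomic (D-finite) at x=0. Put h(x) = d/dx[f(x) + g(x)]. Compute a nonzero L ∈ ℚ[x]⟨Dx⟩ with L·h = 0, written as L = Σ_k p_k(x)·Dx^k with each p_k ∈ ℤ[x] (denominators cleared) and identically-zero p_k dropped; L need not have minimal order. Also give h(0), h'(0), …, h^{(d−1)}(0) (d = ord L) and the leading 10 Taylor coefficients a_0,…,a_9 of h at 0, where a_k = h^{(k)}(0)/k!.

L = (-6 - 168·x - 180·x^2 - 600·x^3 - 930·x^4 - 792·x^5 + 324·x^6) + (6 + 42·x + 48·x^2 + 72·x^3 - 138·x^4 - 894·x^5 - 360·x^6 + 216·x^7)·Dx + (-1 + 2·x - 9·x^2 + 82·x^4 - 6·x^5 - 143·x^6 - 24·x^7 + 27·x^8)·Dx^2  (order 2).
h: a_k = -4, -24, -60, -192, -480, -1320, -3332, -8672, -21852, -55440, …
ICs: h(0) = -4, h′(0) = -24.

f: a_k = -2, -2, -8, -14, -38, -80, -194, -434, -1016, -2318, …
g: a_k = -2, -2, -4, -6, -10, -16, -26, -42, -68, -110, …
L₀ := lclm(L_f,L_g); ord L₀ ≤ 1+1.
h₀' ⇒ L via d/dx closure of L₀.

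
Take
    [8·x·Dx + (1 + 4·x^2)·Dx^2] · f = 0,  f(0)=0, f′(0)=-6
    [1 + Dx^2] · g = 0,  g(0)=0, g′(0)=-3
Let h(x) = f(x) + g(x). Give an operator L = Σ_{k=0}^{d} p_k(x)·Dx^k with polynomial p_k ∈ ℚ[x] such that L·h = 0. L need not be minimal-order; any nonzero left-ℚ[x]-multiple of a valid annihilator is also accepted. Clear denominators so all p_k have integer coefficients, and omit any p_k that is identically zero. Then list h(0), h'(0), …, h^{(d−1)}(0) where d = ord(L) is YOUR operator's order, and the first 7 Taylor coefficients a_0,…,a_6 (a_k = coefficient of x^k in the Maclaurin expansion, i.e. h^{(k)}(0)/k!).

L = (-376·x + 1600·x^3 + 128·x^5)·Dx + (-7 + 76·x^2 + 432·x^4 + 64·x^6)·Dx^2 + (-376·x + 1600·x^3 + 128·x^5)·Dx^3 + (-7 + 76·x^2 + 432·x^4 + 64·x^6)·Dx^4  (order 4).
h: a_k = 0, -9, 0, 17/2, 0, -769/40, 0, …
ICs: h(0) = 0, h′(0) = -9, h′′(0) = 0, h′′′(0) = 51.

f: a_k = 0, -6, 0, 8, 0, -96/5, 0, …
g: a_k = 0, -3, 0, 1/2, 0, -1/40, 0, …
f+g: L₀ = lclm(L_f,L_g), ord ≤ 2+2.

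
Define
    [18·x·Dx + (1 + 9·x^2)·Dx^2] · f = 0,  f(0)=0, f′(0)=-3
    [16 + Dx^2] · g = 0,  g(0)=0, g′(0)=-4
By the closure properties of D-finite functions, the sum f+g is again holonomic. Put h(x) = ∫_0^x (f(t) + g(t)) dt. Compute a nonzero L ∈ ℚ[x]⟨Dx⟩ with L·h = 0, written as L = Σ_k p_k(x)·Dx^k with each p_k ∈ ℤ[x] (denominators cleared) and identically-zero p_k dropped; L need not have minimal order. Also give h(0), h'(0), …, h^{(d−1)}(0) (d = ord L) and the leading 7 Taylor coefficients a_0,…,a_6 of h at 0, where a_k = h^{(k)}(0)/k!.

L = (-13248·x + 181440·x^3 + 186624·x^5)·Dx^2 + (-16 + 6048·x^2 + 66096·x^4 + 93312·x^6)·Dx^3 + (-828·x + 11340·x^3 + 11664·x^5)·Dx^4 + (-1 + 378·x^2 + 4131·x^4 + 5832·x^6)·Dx^5  (order 5).
h: a_k = 0, 0, -7/2, 0, 59/12, 0, -857/90, …
ICs: h(0) = 0, h′(0) = 0, h′′(0) = -7, h′′′(0) = 0, h′′′′(0) = 118.

f: a_k = 0, -3, 0, 9, 0, -243/5, 0, …
g: a_k = 0, -4, 0, 32/3, 0, -128/15, 0, …
f+g: L₀ = lclm(L_f,L_g), ord ≤ 2+2.
∫: right-multiply L₀ by Dx.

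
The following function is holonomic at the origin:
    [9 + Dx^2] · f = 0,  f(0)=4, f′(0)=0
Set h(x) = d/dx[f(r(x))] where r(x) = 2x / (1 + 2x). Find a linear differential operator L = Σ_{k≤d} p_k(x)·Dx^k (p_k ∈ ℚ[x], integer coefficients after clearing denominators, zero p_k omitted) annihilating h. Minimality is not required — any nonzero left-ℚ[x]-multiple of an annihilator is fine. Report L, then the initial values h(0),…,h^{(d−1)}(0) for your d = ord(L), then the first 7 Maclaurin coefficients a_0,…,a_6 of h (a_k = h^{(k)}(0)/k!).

L = (60 + 96·x + 96·x^2) + (12 + 72·x + 144·x^2 + 96·x^3)·Dx + (1 + 8·x + 24·x^2 + 32·x^3 + 16·x^4)·Dx^2  (order 2).
h: a_k = 0, -144, 864, -2592, 2880, 78624/5, -616896/5, …
ICs: h(0) = 0, h′(0) = -144.

f: a_k = 4, 0, -18, 0, 27/2, 0, -81/20, …
f∘r: x↦r, Dx↦Dx/r' in L_f ⇒ L₀.
Differentiate: ansatz ord ≤ ord L₀ ⇒ L.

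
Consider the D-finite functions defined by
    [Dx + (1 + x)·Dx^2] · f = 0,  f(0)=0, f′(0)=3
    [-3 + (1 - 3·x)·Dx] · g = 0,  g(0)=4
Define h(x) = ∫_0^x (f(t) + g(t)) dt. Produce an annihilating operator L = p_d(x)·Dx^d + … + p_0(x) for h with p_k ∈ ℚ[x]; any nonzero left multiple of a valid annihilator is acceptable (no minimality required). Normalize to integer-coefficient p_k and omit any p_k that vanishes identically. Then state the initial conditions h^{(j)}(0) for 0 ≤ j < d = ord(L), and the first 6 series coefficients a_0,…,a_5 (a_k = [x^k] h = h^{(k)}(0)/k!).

L = (-66 - 18·x)·Dx^2 + (-52 - 120·x - 36·x^2)·Dx^3 + (7 - 11·x - 27·x^2 - 9·x^3)·Dx^4  (order 4).
h: a_k = 0, 4, 15/2, 23/2, 109/4, 1293/20, …
ICs: h(0) = 0, h′(0) = 4, h′′(0) = 15, h′′′(0) = 69.

f: a_k = 0, 3, -3/2, 1, -3/4, 3/5, …
g: a_k = 4, 12, 36, 108, 324, 972, …
L₀ := lclm(L_f,L_g); ord L₀ ≤ 2+1.
Integrate: L := L₀·Dx.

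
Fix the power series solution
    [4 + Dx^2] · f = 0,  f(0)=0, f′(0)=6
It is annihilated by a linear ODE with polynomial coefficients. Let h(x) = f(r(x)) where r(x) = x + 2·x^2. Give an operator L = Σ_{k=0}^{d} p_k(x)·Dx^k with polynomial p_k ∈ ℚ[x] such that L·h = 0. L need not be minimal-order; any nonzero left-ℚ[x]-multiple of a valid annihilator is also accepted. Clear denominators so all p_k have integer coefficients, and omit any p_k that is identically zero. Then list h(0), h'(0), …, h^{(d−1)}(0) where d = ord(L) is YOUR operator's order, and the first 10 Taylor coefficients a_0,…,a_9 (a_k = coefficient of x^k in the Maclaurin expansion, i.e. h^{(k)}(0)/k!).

L = (4 + 48·x + 192·x^2 + 256·x^3) - 4·Dx + (1 + 4·x)·Dx^2  (order 2).
h: a_k = 0, 6, 12, -4, -24, -236/5, -24, 3352/105, 944/15, 54436/945, …
ICs: h(0) = 0, h′(0) = 6.

f: a_k = 0, 6, 0, -4, 0, 4/5, 0, -8/105, 0, 4/945, …
f∘r: x↦r, Dx↦Dx/r' in L_f ⇒ L₀.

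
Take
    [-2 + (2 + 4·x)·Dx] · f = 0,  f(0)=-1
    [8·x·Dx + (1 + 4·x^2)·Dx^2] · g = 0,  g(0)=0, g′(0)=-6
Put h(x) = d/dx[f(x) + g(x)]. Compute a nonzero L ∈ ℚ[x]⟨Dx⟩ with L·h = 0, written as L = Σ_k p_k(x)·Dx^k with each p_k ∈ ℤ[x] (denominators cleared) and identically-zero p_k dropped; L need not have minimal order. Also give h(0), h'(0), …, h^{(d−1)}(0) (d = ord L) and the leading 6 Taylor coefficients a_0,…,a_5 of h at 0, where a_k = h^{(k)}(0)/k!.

L = (-8 - 40·x + 96·x^2 + 96·x^3) + (-11 - 32·x + 40·x^2 + 384·x^3 + 336·x^4)·Dx + (-1 + 6·x + 24·x^2 + 48·x^3 + 112·x^4 + 96·x^5)·Dx^2  (order 2).
h: a_k = -7, 1, 45/2, 5/2, -803/8, 63/8, …
ICs: h(0) = -7, h′(0) = 1.

f: a_k = -1, -1, 1/2, -1/2, 5/8, -7/8, …
g: a_k = 0, -6, 0, 8, 0, -96/5, …
Weyl lclm of L_f,L_g ⇒ L₀ (ord ≤ 3).
Derive L from L₀ (diff closure).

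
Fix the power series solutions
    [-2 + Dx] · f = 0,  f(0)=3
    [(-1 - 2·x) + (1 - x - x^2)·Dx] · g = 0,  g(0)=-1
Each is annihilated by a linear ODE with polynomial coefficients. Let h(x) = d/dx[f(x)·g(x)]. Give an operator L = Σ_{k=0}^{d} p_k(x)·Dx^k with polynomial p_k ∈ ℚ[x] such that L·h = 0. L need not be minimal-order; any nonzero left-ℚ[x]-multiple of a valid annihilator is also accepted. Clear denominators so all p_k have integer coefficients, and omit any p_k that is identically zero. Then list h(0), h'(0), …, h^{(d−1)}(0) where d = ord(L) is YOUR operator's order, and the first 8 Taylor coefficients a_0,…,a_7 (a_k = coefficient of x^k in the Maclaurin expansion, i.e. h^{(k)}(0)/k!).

f: a_k = 3, 6, 6, 4, 2, 4/5, 4/15, 8/105, …
g: a_k = -1, -1, -2, -3, -5, -8, -13, -21, …
Product ⇒ symmetric product L₀, ord ≤ 1.
Differentiate: ansatz ord ≤ ord L₀ ⇒ L.
L = (12 + 2·x - 10·x^2 + 4·x^4) + (-3 + 3·x + 5·x^2 - 2·x^3 - 2·x^4)·Dx  (order 1).
h: a_k = -9, -36, -93, -204, -414, -4022/5, -7593/5, -98288/35, …
ICs: h(0) = -9.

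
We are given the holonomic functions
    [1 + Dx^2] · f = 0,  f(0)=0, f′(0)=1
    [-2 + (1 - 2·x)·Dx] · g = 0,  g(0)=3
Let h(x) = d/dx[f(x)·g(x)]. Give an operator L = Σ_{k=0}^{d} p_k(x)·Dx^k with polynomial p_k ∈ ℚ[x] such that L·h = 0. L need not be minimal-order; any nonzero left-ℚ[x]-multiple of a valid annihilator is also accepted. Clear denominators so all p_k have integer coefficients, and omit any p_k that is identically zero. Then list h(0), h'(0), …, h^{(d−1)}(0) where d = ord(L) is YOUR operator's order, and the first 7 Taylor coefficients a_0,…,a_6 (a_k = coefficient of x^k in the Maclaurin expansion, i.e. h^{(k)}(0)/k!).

L = (-7 - 4·x + 4·x^2) + (-4 + 8·x)·Dx + (1 - 4·x + 4·x^2)·Dx^2  (order 2).
h: a_k = 3, 12, 69/2, 92, 1841/8, 5523/10, 309287/240, …
ICs: h(0) = 3, h′(0) = 12.

f: a_k = 0, 1, 0, -1/6, 0, 1/120, 0, …
g: a_k = 3, 6, 12, 24, 48, 96, 192, …
Product ⇒ symmetric product L₀, ord ≤ 2.
Differentiate: ansatz ord ≤ ord L₀ ⇒ L.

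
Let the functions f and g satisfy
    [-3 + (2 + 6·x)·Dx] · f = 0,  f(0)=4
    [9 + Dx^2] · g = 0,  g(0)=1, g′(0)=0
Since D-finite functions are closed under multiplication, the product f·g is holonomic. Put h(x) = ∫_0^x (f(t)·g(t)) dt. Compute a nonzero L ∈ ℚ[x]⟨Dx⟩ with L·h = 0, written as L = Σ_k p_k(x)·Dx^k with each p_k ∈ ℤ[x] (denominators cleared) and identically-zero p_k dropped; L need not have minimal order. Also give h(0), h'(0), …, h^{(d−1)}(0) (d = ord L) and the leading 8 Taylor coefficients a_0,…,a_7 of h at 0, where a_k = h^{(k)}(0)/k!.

L = (63 + 216·x + 324·x^2)·Dx + (-12 - 36·x)·Dx^2 + (4 + 24·x + 36·x^2)·Dx^3  (order 3).
h: a_k = 0, 4, 3, -15/2, -81/16, 135/32, 351/128, -28269/8960, …
ICs: h(0) = 0, h′(0) = 4, h′′(0) = 6.

f: a_k = 4, 6, -9/2, 27/4, -405/32, 1701/64, -15309/256, 72171/512, …
g: a_k = 1, 0, -9/2, 0, 27/8, 0, -81/80, 0, …
Sym-product of L_f,L_g gives L₀ (≤ ord 2).
h=∫₀ˣh₀: take L = L₀·Dx.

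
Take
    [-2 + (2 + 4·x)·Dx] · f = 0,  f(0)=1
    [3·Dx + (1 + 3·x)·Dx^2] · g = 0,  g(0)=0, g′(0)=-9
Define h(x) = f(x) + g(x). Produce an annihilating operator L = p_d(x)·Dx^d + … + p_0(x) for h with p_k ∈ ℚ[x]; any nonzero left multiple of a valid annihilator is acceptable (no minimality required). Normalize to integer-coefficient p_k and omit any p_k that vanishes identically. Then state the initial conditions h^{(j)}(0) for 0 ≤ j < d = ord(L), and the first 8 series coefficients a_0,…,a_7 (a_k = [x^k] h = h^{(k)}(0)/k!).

f: a_k = 1, 1, -1/2, 1/2, -5/8, 7/8, -21/16, 33/16, …
g: a_k = 0, -9, 27/2, -27, 243/4, -729/5, 729/2, -6561/7, …
Weyl lclm of L_f,L_g ⇒ L₀ (ord ≤ 3).
L = (9 + 9·x)·Dx + (15 + 54·x + 45·x^2)·Dx^2 + (2 + 13·x + 27·x^2 + 18·x^3)·Dx^3  (order 3).
h: a_k = 1, -8, 13, -53/2, 481/8, -5797/40, 5811/16, -104745/112, …
ICs: h(0) = 1, h′(0) = -8, h′′(0) = 26.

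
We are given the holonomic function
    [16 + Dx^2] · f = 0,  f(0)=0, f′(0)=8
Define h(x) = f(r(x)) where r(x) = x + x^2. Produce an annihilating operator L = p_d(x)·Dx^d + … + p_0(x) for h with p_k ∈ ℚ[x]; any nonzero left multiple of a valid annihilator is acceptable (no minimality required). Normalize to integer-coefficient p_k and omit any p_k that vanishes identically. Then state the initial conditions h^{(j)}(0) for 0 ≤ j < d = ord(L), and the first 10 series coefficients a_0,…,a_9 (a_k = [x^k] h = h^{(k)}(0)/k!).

f: a_k = 0, 8, 0, -64/3, 0, 256/15, 0, -2048/315, 0, 4096/2835, …
Change of var in L_f (x↦r) gives L₀.
L = (16 + 96·x + 192·x^2 + 128·x^3) - 2·Dx + (1 + 2·x)·Dx^2  (order 2).
h: a_k = 0, 8, 8, -64/3, -64, -704/15, 64, 51712/315, 5632/45, -141056/2835, …
ICs: h(0) = 0, h′(0) = 8.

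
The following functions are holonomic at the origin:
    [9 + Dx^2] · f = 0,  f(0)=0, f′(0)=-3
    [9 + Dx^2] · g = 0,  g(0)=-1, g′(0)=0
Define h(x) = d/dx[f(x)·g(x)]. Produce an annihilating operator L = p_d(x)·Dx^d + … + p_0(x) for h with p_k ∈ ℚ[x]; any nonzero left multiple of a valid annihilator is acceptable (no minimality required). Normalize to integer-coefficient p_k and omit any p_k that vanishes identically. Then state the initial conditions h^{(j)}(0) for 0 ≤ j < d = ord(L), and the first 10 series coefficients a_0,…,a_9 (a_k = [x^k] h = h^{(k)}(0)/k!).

L = 36 + Dx^2  (order 2).
h: a_k = 3, 0, -54, 0, 162, 0, -972/5, 0, 4374/35, 0, …
ICs: h(0) = 3, h′(0) = 0.

f: a_k = 0, -3, 0, 9/2, 0, -81/40, 0, 243/560, 0, -243/4480, …
g: a_k = -1, 0, 9/2, 0, -27/8, 0, 81/80, 0, -729/4480, 0, …
f·g: L₀ = L_f ⊗_s L_g, ord ≤ 2·2.
h₀' ⇒ L via d/dx closure of L₀.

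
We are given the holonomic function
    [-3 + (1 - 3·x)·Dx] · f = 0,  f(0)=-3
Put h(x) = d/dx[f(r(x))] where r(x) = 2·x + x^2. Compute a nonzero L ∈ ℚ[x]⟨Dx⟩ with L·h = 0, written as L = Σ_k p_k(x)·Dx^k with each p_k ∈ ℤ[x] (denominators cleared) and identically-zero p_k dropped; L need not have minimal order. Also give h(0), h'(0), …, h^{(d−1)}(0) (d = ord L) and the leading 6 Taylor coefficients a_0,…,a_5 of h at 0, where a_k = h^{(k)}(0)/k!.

f: a_k = -3, -9, -27, -81, -243, -729, …
L₀ from L_f via x↦r, Dx↦r'^{-1}Dx.
h=h₀': d/dx-closure on L₀ ⇒ L.
L = (13 + 18·x + 9·x^2) + (-1 + 5·x + 9·x^2 + 3·x^3)·Dx  (order 1).
h: a_k = -18, -234, -2268, -19548, -157950, -1225206, …
ICs: h(0) = -18.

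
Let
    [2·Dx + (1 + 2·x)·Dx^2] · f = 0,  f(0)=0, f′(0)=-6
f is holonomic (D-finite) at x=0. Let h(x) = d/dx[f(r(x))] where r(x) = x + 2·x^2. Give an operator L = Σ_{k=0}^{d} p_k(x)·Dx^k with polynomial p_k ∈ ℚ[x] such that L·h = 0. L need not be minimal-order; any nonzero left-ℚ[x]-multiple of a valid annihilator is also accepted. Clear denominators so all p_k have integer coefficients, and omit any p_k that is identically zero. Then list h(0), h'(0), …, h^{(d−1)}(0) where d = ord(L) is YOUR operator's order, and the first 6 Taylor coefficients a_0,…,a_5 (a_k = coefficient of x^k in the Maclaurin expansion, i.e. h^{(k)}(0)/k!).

f: a_k = 0, -6, 6, -8, 12, -96/5, …
L₀ from L_f via x↦r, Dx↦r'^{-1}Dx.
Derive L from L₀ (diff closure).
L = (-2 + 8·x + 16·x^2) + (1 + 6·x + 12·x^2 + 16·x^3)·Dx  (order 1).
h: a_k = -6, -12, 48, -48, -96, 384, …
ICs: h(0) = -6.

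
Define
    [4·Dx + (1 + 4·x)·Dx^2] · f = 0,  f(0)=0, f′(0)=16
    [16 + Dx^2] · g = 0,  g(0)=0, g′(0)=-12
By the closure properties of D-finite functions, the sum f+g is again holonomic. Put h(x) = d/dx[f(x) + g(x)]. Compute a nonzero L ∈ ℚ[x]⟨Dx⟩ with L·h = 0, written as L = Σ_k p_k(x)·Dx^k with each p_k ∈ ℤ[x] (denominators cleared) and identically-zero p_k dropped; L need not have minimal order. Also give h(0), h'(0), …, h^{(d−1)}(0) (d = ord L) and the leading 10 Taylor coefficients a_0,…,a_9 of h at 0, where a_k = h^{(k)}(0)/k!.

L = (448 + 512·x + 1024·x^2) + (48 + 320·x + 768·x^2 + 1024·x^3)·Dx + (28 + 32·x + 64·x^2)·Dx^2 + (3 + 20·x + 48·x^2 + 64·x^3)·Dx^3  (order 3).
h: a_k = 4, -64, 352, -1024, 3968, -16384, 984064/15, -262144, 110098432/105, -4194304, …
ICs: h(0) = 4, h′(0) = -64, h′′(0) = 704.

f: a_k = 0, 16, -32, 256/3, -256, 4096/5, -8192/3, 65536/7, -32768, 1048576/9, …
g: a_k = 0, -12, 0, 32, 0, -128/5, 0, 1024/105, 0, -2048/945, …
Weyl lclm of L_f,L_g ⇒ L₀ (ord ≤ 4).
Derive L from L₀ (diff closure).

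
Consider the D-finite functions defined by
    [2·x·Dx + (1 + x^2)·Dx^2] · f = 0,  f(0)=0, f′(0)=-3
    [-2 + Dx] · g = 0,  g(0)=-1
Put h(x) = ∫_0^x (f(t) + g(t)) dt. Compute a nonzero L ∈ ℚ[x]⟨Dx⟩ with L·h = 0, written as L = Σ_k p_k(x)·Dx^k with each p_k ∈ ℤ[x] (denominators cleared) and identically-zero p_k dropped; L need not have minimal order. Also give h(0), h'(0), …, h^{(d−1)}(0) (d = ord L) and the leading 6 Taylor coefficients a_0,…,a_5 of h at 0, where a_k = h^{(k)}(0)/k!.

f: a_k = 0, -3, 0, 1, 0, -3/5, …
g: a_k = -1, -2, -2, -4/3, -2/3, -4/15, …
L₀ := lclm(L_f,L_g); ord L₀ ≤ 2+1.
h=∫h₀ ⇒ L = L₀·Dx.
L = (2 - 4·x - 6·x^2 - 4·x^3)·Dx^2 + (-3 - x^2 - 2·x^4)·Dx^3 + (1 + x + 2·x^2 + x^3 + x^4)·Dx^4  (order 4).
h: a_k = 0, -1, -5/2, -2/3, -1/12, -2/15, …
ICs: h(0) = 0, h′(0) = -1, h′′(0) = -5, h′′′(0) = -4.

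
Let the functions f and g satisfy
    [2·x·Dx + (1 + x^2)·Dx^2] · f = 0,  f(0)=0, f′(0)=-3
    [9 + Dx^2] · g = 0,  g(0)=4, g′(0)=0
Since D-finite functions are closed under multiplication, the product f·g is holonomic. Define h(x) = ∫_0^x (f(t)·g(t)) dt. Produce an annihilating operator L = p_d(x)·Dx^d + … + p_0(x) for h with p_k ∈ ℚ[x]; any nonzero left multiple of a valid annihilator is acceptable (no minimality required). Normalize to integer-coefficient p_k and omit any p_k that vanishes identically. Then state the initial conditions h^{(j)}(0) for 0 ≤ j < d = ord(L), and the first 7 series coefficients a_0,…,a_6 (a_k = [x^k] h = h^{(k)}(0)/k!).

f: a_k = 0, -3, 0, 1, 0, -3/5, 0, …
g: a_k = 4, 0, -18, 0, 27/2, 0, -81/20, …
Product ⇒ symmetric product L₀, ord ≤ 4.
Integrate: L := L₀·Dx.
L = (1170 + 3834·x^2 + 4779·x^4 + 2916·x^6 + 729·x^8)·Dx + (396·x + 1044·x^3 + 972·x^5 + 324·x^7)·Dx^2 + (220 + 768·x^2 + 1026·x^4 + 648·x^6 + 162·x^8)·Dx^3 + (44·x + 116·x^3 + 108·x^5 + 36·x^7)·Dx^4 + (10 + 38·x^2 + 55·x^4 + 36·x^6 + 9·x^8)·Dx^5  (order 5).
h: a_k = 0, 0, -6, 0, 29/2, 0, -203/20, …
ICs: h(0) = 0, h′(0) = 0, h′′(0) = -12, h′′′(0) = 0, h′′′′(0) = 348.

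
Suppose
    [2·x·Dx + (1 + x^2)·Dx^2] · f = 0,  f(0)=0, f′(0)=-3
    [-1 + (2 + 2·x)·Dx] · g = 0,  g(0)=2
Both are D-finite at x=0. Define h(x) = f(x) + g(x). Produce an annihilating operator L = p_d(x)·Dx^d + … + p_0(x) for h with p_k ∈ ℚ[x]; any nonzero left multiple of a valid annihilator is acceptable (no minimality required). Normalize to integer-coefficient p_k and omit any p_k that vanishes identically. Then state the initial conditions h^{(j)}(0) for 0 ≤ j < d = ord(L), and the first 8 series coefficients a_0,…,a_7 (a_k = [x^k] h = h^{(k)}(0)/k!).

L = (-4 - 10·x + 12·x^2 + 6·x^3)·Dx + (-11 - 16·x + 10·x^2 + 48·x^3 + 21·x^4)·Dx^2 + (-2 + 6·x + 12·x^2 + 12·x^3 + 14·x^4 + 6·x^5)·Dx^3  (order 3).
h: a_k = 2, -2, -1/4, 9/8, -5/64, -349/640, -21/512, 3303/7168, …
ICs: h(0) = 2, h′(0) = -2, h′′(0) = -1/2.

f: a_k = 0, -3, 0, 1, 0, -3/5, 0, 3/7, …
g: a_k = 2, 1, -1/4, 1/8, -5/64, 7/128, -21/512, 33/1024, …
f+g: L₀ = lclm(L_f,L_g), ord ≤ 2+1.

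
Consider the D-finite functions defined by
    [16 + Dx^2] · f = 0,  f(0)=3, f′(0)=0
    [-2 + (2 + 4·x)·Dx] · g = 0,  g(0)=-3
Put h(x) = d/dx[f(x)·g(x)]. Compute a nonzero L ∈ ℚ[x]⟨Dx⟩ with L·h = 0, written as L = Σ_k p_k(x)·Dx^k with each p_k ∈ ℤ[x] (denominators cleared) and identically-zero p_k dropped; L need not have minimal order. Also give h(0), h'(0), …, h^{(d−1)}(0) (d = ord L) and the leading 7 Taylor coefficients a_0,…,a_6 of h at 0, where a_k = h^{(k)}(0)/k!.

L = (413 + 2688·x + 6784·x^2 + 8192·x^3 + 4096·x^4) + (-26 - 180·x - 384·x^2 - 256·x^3)·Dx + (19 + 140·x + 396·x^2 + 512·x^3 + 256·x^4)·Dx^2  (order 2).
h: a_k = -9, 153, 405/2, -1011/2, -2715/8, 15843/40, 26677/80, …
ICs: h(0) = -9, h′(0) = 153.

f: a_k = 3, 0, -24, 0, 32, 0, -256/15, …
g: a_k = -3, -3, 3/2, -3/2, 15/8, -21/8, 63/16, …
h₀=f·g: eliminate ⇒ L₀, order ≤ 2·1.
Derive L from L₀ (diff closure).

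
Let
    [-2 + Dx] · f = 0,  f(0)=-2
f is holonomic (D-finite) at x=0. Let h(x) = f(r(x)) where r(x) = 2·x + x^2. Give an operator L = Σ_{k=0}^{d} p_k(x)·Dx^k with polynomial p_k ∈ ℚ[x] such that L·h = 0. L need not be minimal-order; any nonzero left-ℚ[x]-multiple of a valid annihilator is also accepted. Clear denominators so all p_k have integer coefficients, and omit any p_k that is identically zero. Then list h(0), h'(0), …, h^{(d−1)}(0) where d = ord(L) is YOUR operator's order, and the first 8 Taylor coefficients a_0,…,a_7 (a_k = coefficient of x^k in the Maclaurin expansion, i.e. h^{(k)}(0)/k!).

L = (-4 - 4·x) + Dx  (order 1).
h: a_k = -2, -8, -20, -112/3, -172/3, -1136/15, -3992/45, -5920/63, …
ICs: h(0) = -2.

f: a_k = -2, -4, -4, -8/3, -4/3, -8/15, -8/45, -16/315, …
L₀ from L_f via x↦r, Dx↦r'^{-1}Dx.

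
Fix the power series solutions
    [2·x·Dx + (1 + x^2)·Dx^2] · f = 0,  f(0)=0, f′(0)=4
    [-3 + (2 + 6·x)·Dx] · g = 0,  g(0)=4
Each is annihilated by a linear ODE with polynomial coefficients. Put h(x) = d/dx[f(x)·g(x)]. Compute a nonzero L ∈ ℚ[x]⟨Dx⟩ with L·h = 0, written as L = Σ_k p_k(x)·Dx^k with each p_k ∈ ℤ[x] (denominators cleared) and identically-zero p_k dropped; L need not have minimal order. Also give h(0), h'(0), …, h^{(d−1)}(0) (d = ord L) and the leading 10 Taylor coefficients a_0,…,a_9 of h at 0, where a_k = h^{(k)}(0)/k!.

L = (-57 + 360·x + 630·x^2 - 216·x^3 - 81·x^4) + (124 + 540·x + 1032·x^2 + 1368·x^3 - 756·x^4 - 324·x^5)·Dx + (36 + 200·x + 252·x^2 - 16·x^3 + 108·x^4 - 216·x^5 - 108·x^6)·Dx^2  (order 2).
h: a_k = 16, 48, -70, 76, -1657/8, 24507/40, -511199/320, 2376057/560, -167781715/14336, 1405502281/43008, …
ICs: h(0) = 16, h′(0) = 48.

f: a_k = 0, 4, 0, -4/3, 0, 4/5, 0, -4/7, 0, 4/9, …
g: a_k = 4, 6, -9/2, 27/4, -405/32, 1701/64, -15309/256, 72171/512, -2814669/8192, 14073345/16384, …
L₀ := L_f ⊗_s L_g (sym. prod.), ord ≤ 2.
Differentiate: ansatz ord ≤ ord L₀ ⇒ L.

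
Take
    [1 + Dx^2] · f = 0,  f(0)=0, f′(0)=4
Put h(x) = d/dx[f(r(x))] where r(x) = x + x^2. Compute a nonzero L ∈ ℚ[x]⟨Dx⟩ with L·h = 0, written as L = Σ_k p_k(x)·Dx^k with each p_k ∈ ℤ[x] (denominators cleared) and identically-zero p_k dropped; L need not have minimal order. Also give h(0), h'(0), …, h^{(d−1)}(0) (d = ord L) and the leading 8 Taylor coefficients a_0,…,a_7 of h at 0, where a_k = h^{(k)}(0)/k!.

f: a_k = 0, 4, 0, -2/3, 0, 1/30, 0, -1/1260, …
Substitute x→r, Dx→(1/r')Dx; clear ⇒ L₀.
h=h₀': d/dx-closure on L₀ ⇒ L.
L = (13 + 8·x + 24·x^2 + 32·x^3 + 16·x^4) + (-6 - 12·x)·Dx + (1 + 4·x + 4·x^2)·Dx^2  (order 2).
h: a_k = 4, 8, -2, -8, -59/6, -3, 419/180, 118/45, …
ICs: h(0) = 4, h′(0) = 8.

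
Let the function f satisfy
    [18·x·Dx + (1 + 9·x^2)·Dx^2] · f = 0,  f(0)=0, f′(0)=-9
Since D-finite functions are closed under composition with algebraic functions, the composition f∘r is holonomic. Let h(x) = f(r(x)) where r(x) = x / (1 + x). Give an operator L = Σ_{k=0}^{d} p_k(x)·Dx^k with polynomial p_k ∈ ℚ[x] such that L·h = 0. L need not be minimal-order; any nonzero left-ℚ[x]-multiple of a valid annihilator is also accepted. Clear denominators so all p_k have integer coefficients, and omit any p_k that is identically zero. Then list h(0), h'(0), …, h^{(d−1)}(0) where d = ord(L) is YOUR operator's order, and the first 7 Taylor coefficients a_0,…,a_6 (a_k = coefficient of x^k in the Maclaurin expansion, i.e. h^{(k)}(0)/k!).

f: a_k = 0, -9, 0, 27, 0, -729/5, 0, …
L₀ from L_f via x↦r, Dx↦r'^{-1}Dx.
L = (2 + 20·x)·Dx + (1 + 2·x + 10·x^2)·Dx^2  (order 2).
h: a_k = 0, -9, 9, 18, -72, 36/5, 468, …
ICs: h(0) = 0, h′(0) = -9.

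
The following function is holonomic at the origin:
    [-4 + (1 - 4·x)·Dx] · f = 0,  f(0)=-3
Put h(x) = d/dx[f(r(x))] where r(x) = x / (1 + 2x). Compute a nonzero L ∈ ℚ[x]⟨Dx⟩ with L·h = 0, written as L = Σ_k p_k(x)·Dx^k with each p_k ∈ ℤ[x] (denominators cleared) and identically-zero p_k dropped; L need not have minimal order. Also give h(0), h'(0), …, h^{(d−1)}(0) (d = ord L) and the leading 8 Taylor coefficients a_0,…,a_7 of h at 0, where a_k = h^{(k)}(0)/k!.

L = 4 + (-1 + 2·x)·Dx  (order 1).
h: a_k = -12, -48, -144, -384, -960, -2304, -5376, -12288, …
ICs: h(0) = -12.

f: a_k = -3, -12, -48, -192, -768, -3072, -12288, -49152, …
f∘r: x↦r, Dx↦Dx/r' in L_f ⇒ L₀.
h=h₀': d/dx-closure on L₀ ⇒ L.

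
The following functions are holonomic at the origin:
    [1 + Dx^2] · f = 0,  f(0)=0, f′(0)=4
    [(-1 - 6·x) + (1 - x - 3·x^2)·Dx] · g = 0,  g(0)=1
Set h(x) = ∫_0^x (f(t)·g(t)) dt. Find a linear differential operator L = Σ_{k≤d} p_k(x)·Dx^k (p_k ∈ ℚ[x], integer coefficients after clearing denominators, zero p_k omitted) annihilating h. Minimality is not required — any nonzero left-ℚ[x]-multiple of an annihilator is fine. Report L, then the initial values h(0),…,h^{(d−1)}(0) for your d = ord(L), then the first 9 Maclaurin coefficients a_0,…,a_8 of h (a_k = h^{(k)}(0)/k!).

f: a_k = 0, 4, 0, -2/3, 0, 1/30, 0, -1/1260, 0, …
g: a_k = 1, 1, 4, 7, 19, 40, 97, 217, 508, …
h₀=f·g: eliminate ⇒ L₀, order ≤ 2·1.
h=∫h₀ ⇒ L = L₀·Dx.
L = (5 + x + 3·x^2)·Dx + (2 + 12·x)·Dx^2 + (-1 + x + 3·x^2)·Dx^3  (order 3).
h: a_k = 0, 0, 2, 4/3, 23/6, 82/15, 2201/180, 4661/210, 473087/10080, …
ICs: h(0) = 0, h′(0) = 0, h′′(0) = 4.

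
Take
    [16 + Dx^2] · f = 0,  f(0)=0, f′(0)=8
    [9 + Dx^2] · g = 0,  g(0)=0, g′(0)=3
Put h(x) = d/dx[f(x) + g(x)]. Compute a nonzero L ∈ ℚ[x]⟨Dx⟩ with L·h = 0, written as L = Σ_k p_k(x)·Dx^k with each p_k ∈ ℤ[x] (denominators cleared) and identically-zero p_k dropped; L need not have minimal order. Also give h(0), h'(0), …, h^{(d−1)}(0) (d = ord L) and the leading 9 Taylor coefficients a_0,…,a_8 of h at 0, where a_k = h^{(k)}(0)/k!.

f: a_k = 0, 8, 0, -64/3, 0, 256/15, 0, -2048/315, 0, …
g: a_k = 0, 3, 0, -9/2, 0, 81/40, 0, -243/560, 0, …
Sum ⇒ L₀ = lclm(L_f,L_g) in ℚ(x)⟨Dx⟩.
Differentiate: ansatz ord ≤ ord L₀ ⇒ L.
L = 144 + 25·Dx^2 + Dx^4  (order 4).
h: a_k = 11, 0, -155/2, 0, 2291/24, 0, -6991/144, 0, 543971/40320, …
ICs: h(0) = 11, h′(0) = 0, h′′(0) = -155, h′′′(0) = 0.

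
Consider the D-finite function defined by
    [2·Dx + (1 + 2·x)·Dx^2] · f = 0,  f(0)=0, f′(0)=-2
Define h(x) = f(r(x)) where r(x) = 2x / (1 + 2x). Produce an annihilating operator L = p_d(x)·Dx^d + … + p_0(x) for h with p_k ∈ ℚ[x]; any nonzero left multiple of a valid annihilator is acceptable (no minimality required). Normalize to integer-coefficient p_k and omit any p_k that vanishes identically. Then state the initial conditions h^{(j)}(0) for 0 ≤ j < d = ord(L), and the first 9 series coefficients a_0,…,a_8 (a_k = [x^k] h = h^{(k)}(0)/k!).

L = (8 + 24·x)·Dx + (1 + 8·x + 12·x^2)·Dx^2  (order 2).
h: a_k = 0, -4, 16, -208/3, 320, -7744/5, 23296/3, -279808/7, 209920, …
ICs: h(0) = 0, h′(0) = -4.

f: a_k = 0, -2, 2, -8/3, 4, -32/5, 32/3, -128/7, 32, …
L₀ from L_f via x↦r, Dx↦r'^{-1}Dx.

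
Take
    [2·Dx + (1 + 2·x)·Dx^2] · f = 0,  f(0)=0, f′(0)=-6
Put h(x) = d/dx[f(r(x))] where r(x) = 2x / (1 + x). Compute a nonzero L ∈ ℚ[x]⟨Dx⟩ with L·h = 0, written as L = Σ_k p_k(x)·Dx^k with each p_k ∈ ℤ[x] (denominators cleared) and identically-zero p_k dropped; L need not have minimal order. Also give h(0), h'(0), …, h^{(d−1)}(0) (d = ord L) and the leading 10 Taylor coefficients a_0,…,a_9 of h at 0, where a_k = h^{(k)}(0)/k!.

L = (6 + 10·x) + (1 + 6·x + 5·x^2)·Dx  (order 1).
h: a_k = -12, 72, -372, 1872, -9372, 46872, -234372, 1171872, -5859372, 29296872, …
ICs: h(0) = -12.

f: a_k = 0, -6, 6, -8, 12, -96/5, 32, -384/7, 96, -512/3, …
Substitute x→r, Dx→(1/r')Dx; clear ⇒ L₀.
h₀' ⇒ L via d/dx closure of L₀.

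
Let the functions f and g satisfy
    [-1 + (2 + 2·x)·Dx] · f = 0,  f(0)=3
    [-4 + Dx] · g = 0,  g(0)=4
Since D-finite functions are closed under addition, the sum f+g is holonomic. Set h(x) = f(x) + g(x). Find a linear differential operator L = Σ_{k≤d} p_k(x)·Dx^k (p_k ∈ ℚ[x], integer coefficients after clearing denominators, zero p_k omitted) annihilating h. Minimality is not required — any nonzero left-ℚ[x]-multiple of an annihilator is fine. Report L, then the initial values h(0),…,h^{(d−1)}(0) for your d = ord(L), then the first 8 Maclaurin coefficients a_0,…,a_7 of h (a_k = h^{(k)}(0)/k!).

f: a_k = 3, 3/2, -3/8, 3/16, -15/128, 21/256, -63/1024, 99/2048, …
g: a_k = 4, 16, 32, 128/3, 128/3, 512/15, 1024/45, 4096/315, …
h₀=f+g: left-lcm gives L₀, ord ≤ 2.
L = (36 + 32·x) + (-65 - 128·x - 64·x^2)·Dx + (14 + 30·x + 16·x^2)·Dx^2  (order 2).
h: a_k = 7, 35/2, 253/8, 2057/48, 16339/384, 131387/3840, 1045741/46080, 8419793/645120, …
ICs: h(0) = 7, h′(0) = 35/2.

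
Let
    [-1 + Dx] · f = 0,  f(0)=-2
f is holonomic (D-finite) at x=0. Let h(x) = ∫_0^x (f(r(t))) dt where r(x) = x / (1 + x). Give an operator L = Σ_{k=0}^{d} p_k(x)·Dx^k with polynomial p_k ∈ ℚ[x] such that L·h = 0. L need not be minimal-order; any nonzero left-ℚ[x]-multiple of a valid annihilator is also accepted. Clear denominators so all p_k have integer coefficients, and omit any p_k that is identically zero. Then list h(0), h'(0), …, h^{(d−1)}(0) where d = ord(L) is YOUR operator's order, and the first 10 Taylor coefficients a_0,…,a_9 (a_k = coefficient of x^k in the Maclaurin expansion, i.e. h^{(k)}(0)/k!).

f: a_k = -2, -2, -1, -1/3, -1/12, -1/60, -1/360, -1/2520, -1/20160, -1/181440, …
Substitute x→r, Dx→(1/r')Dx; clear ⇒ L₀.
Integrate: L := L₀·Dx.
L = -Dx + (1 + 2·x + x^2)·Dx^2  (order 2).
h: a_k = 0, -2, -1, 1/3, -1/12, -1/60, 19/360, -151/2520, 1091/20160, -7841/181440, …
ICs: h(0) = 0, h′(0) = -2.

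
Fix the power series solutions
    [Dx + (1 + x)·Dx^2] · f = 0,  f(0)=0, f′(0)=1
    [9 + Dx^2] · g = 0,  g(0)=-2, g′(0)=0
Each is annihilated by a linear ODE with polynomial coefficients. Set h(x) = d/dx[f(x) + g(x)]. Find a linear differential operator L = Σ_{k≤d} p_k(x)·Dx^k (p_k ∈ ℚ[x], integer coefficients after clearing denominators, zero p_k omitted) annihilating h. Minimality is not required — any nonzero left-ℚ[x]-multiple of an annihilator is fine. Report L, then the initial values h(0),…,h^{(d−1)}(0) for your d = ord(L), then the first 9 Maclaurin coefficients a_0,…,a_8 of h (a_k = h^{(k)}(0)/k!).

L = (135 + 162·x + 81·x^2) + (99 + 261·x + 243·x^2 + 81·x^3)·Dx + (15 + 18·x + 9·x^2)·Dx^2 + (11 + 29·x + 27·x^2 + 9·x^3)·Dx^3  (order 3).
h: a_k = 1, 17, 1, -28, 1, 223/20, 1, -1009/280, 1, …
ICs: h(0) = 1, h′(0) = 17, h′′(0) = 2.

f: a_k = 0, 1, -1/2, 1/3, -1/4, 1/5, -1/6, 1/7, -1/8, …
g: a_k = -2, 0, 9, 0, -27/4, 0, 81/40, 0, -729/2240, …
h₀=f+g: left-lcm gives L₀, ord ≤ 4.
h₀' ⇒ L via d/dx closure of L₀.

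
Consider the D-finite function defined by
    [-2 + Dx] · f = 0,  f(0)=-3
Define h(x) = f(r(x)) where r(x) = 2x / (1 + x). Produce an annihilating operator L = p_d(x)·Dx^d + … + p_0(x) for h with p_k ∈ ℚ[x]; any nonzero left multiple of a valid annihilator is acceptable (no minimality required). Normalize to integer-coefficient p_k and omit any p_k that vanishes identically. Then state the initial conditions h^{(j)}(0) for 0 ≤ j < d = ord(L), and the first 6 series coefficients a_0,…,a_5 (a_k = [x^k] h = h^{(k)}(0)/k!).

L = -4 + (1 + 2·x + x^2)·Dx  (order 1).
h: a_k = -3, -12, -12, 4, 4, -28/5, …
ICs: h(0) = -3.

f: a_k = -3, -6, -6, -4, -2, -4/5, …
L₀ from L_f via x↦r, Dx↦r'^{-1}Dx.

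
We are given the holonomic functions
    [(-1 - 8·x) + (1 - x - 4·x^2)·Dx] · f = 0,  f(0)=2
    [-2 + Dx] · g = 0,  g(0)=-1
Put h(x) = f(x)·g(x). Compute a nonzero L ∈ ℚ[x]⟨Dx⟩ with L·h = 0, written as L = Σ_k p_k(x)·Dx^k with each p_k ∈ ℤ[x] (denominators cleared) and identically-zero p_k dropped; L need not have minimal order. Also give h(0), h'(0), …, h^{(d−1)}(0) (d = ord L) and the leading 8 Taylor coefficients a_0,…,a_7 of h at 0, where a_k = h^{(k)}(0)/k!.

f: a_k = 2, 2, 10, 18, 58, 130, 362, 882, …
g: a_k = -1, -2, -2, -4/3, -2/3, -4/15, -4/45, -8/315, …
Product ⇒ symmetric product L₀, ord ≤ 1.
L = (3 + 6·x - 8·x^2) + (-1 + x + 4·x^2)·Dx  (order 1).
h: a_k = -2, -6, -18, -134/3, -118, -1486/5, -34622/45, -68538/35, …
ICs: h(0) = -2.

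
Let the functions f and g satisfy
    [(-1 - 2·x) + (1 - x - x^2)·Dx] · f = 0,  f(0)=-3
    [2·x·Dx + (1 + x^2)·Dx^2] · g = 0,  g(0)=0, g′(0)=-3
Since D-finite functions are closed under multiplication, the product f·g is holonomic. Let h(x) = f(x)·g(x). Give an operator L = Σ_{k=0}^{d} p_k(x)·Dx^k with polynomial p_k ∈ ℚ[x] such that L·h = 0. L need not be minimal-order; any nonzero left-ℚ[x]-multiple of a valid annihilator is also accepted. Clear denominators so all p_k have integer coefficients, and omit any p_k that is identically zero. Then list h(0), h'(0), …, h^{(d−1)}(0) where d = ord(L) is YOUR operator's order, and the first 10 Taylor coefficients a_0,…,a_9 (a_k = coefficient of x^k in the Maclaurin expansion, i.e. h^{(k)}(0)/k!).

L = (2 + 2·x + 6·x^2) + (2 + 2·x + 4·x^2 + 6·x^3)·Dx + (-1 + x + x^3 + x^4)·Dx^2  (order 2).
h: a_k = 0, 9, 9, 15, 24, 204/5, 324/5, 3651/35, 5919/35, 1921/7, …
ICs: h(0) = 0, h′(0) = 9.

f: a_k = -3, -3, -6, -9, -15, -24, -39, -63, -102, -165, …
g: a_k = 0, -3, 0, 1, 0, -3/5, 0, 3/7, 0, -1/3, …
L₀ := L_f ⊗_s L_g (sym. prod.), ord ≤ 2.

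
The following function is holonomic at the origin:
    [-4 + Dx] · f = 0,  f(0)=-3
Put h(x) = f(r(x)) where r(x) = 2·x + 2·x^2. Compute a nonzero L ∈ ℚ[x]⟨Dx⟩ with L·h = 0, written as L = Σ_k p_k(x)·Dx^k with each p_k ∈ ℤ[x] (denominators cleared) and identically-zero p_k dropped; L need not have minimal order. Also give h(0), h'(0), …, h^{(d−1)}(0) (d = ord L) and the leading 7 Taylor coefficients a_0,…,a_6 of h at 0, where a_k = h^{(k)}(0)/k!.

L = (-8 - 16·x) + Dx  (order 1).
h: a_k = -3, -24, -120, -448, -1376, -18176/5, -127744/15, …
ICs: h(0) = -3.

f: a_k = -3, -12, -24, -32, -32, -128/5, -256/15, …
f∘r: x↦r, Dx↦Dx/r' in L_f ⇒ L₀.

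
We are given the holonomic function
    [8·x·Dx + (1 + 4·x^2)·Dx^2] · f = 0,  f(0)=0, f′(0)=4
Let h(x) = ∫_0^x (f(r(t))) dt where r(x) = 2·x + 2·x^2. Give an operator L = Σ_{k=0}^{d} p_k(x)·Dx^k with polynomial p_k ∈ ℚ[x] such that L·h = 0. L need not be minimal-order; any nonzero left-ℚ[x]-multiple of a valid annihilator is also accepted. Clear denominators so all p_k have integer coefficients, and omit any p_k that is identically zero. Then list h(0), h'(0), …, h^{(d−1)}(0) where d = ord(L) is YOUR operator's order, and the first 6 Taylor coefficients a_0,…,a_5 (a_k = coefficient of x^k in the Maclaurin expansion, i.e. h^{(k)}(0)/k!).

L = (-2 + 32·x + 128·x^2 + 192·x^3 + 96·x^4)·Dx^2 + (1 + 2·x + 16·x^2 + 64·x^3 + 80·x^4 + 32·x^5)·Dx^3  (order 3).
h: a_k = 0, 0, 4, 8/3, -32/3, -128/5, …
ICs: h(0) = 0, h′(0) = 0, h′′(0) = 8.

f: a_k = 0, 4, 0, -16/3, 0, 64/5, …
Substitute x→r, Dx→(1/r')Dx; clear ⇒ L₀.
∫: right-multiply L₀ by Dx.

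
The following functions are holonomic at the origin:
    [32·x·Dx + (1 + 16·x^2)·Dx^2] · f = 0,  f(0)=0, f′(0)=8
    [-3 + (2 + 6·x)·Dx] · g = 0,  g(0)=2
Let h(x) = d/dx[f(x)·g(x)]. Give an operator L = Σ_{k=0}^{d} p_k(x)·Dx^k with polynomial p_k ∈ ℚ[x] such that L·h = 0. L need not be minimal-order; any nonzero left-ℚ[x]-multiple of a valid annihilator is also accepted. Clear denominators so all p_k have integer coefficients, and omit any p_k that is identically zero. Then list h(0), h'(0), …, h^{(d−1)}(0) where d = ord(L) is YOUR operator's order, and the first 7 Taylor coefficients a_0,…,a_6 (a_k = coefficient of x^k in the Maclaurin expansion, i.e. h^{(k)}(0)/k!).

f: a_k = 0, 8, 0, -128/3, 0, 2048/5, 0, …
g: a_k = 2, 3, -9/4, 27/8, -405/64, 1701/128, -15309/512, …
L₀ := L_f ⊗_s L_g (sym. prod.), ord ≤ 2.
Derive L from L₀ (diff closure).
L = (303 + 5760·x - 7200·x^2 - 55296·x^3 - 20736·x^4) + (364 + 3780·x + 4992·x^2 - 64512·x^3 - 193536·x^4 - 82944·x^5)·Dx + (36 - 40·x - 828·x^2 - 4096·x^3 - 24192·x^4 - 55296·x^5 - 27648·x^6)·Dx^2  (order 2).
h: a_k = 16, 48, -310, -404, 34583/8, 285867/40, -22966919/320, …
ICs: h(0) = 16, h′(0) = 48.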